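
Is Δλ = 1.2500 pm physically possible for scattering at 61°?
Yes, consistent

Calculate the expected shift for θ = 61°:

Δλ_expected = λ_C(1 - cos(61°))
Δλ_expected = 2.4263 × (1 - cos(61°))
Δλ_expected = 2.4263 × 0.5152
Δλ_expected = 1.2500 pm

Given shift: 1.2500 pm
Expected shift: 1.2500 pm
Difference: 0.0000 pm

The values match. This is consistent with Compton scattering at the stated angle.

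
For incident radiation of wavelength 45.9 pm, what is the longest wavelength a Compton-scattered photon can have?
50.7526 pm (at θ = 180°)

The Compton shift is Δλ = λ_C(1 − cos θ).

Since cos θ ranges from −1 to 1, the factor (1 − cos θ) ranges from 0 to 2; the maximum shift occurs at θ = 180° (backscattering):
Δλ_max = 2λ_C = 2 × 2.4263 pm = 4.8526 pm

Maximum scattered wavelength:
λ'_max = λ₀ + Δλ_max = 45.9 + 4.8526 = 50.7526 pm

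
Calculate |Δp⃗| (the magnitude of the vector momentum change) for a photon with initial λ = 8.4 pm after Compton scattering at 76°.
8.9107e-23 kg·m/s

Photon momentum magnitude is p = h/λ.

Initial momentum:
p₀ = h/λ = 6.6261e-34/8.4000e-12 = 7.8882e-23 kg·m/s

After scattering:
λ' = λ + Δλ = 8.4 + 1.8393 = 10.2393 pm
p' = h/λ' = 6.6261e-34/1.0239e-11 = 6.4712e-23 kg·m/s

Momentum is a vector; the scattered photon's direction makes angle θ = 76° with the incident direction. The magnitude of the vector change Δp⃗ = p⃗₀ − p⃗' is found from the law of cosines:
|Δp⃗|² = p₀² + p'² − 2p₀p'cos θ
|Δp⃗|² = (7.8882e-23)² + (6.4712e-23)² − 2·7.8882e-23·6.4712e-23·cos(76°)
|Δp⃗| = 8.9107e-23 kg·m/s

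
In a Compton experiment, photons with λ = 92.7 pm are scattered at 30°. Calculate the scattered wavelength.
93.0251 pm

Using the Compton scattering formula:
λ' = λ + Δλ = λ + λ_C(1 - cos θ)

Given:
- Initial wavelength λ = 92.7 pm
- Scattering angle θ = 30°
- Compton wavelength λ_C ≈ 2.4263 pm

Calculate the shift:
Δλ = 2.4263 × (1 - cos(30°))
Δλ = 2.4263 × 0.1340
Δλ = 0.3251 pm

Final wavelength:
λ' = 92.7 + 0.3251 = 93.0251 pm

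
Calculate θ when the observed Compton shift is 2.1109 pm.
82.53°

From the Compton formula Δλ = λ_C(1 - cos θ), we can solve for θ:

cos θ = 1 - Δλ/λ_C

Given:
- Δλ = 2.1109 pm
- λ_C = h/(m_e·c) ≈ 2.42631024 pm

cos θ = 1 - 2.1109/2.42631024
cos θ = 1 - 0.870004
cos θ = 0.129996

θ = arccos(0.129996)
θ = 82.53°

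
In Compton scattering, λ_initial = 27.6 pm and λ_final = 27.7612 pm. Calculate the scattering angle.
21.00°

First find the wavelength shift:
Δλ = λ' - λ = 27.7612 - 27.6 = 0.1612 pm

Using Δλ = λ_C(1 - cos θ), with λ_C = h/(m_e·c) ≈ 2.42631024 pm:
cos θ = 1 - Δλ/λ_C
cos θ = 1 - 0.1612/2.42631024
cos θ = 0.933562

θ = arccos(0.933562)
θ = 21.00°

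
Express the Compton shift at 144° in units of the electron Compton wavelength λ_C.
1.8090 λ_C

The Compton shift formula is:
Δλ = λ_C(1 - cos θ)

Dividing both sides by λ_C:
Δλ/λ_C = 1 - cos θ

For θ = 144°:
Δλ/λ_C = 1 - cos(144°)
Δλ/λ_C = 1 - -0.8090
Δλ/λ_C = 1.8090

This means the shift is 1.8090 × λ_C = 4.3892 pm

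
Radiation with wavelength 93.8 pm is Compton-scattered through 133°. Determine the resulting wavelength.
97.8810 pm

Using the Compton scattering formula:
λ' = λ + Δλ = λ + λ_C(1 - cos θ)

Given:
- Initial wavelength λ = 93.8 pm
- Scattering angle θ = 133°
- Compton wavelength λ_C ≈ 2.4263 pm

Calculate the shift:
Δλ = 2.4263 × (1 - cos(133°))
Δλ = 2.4263 × 1.6820
Δλ = 4.0810 pm

Final wavelength:
λ' = 93.8 + 4.0810 = 97.8810 pm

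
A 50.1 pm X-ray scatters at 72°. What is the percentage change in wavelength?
3.3464%

Calculate the Compton shift:
Δλ = λ_C(1 - cos(72°))
Δλ = 2.4263 × (1 - cos(72°))
Δλ = 2.4263 × 0.6910
Δλ = 1.6765 pm

Percentage change:
(Δλ/λ₀) × 100 = (1.6765/50.1) × 100
= 3.3464%

(Intermediate values are shown rounded; full precision is carried through to the final answer.)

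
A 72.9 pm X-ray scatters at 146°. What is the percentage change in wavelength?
6.0875%

Calculate the Compton shift:
Δλ = λ_C(1 - cos(146°))
Δλ = 2.4263 × (1 - cos(146°))
Δλ = 2.4263 × 1.8290
Δλ = 4.4378 pm

Percentage change:
(Δλ/λ₀) × 100 = (4.4378/72.9) × 100
= 6.0875%

(Intermediate values are shown rounded; full precision is carried through to the final answer.)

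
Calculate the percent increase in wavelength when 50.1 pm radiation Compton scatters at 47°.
1.5401%

Calculate the Compton shift:
Δλ = λ_C(1 - cos(47°))
Δλ = 2.4263 × (1 - cos(47°))
Δλ = 2.4263 × 0.3180
Δλ = 0.7716 pm

Percentage change:
(Δλ/λ₀) × 100 = (0.7716/50.1) × 100
= 1.5401%

(Intermediate values are shown rounded; full precision is carried through to the final answer.)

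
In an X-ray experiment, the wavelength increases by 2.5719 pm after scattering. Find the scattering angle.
93.44°

From the Compton formula Δλ = λ_C(1 - cos θ), we can solve for θ:

cos θ = 1 - Δλ/λ_C

Given:
- Δλ = 2.5719 pm
- λ_C = h/(m_e·c) ≈ 2.42631024 pm

cos θ = 1 - 2.5719/2.42631024
cos θ = 1 - 1.060005
cos θ = -0.060005

θ = arccos(-0.060005)
θ = 93.44°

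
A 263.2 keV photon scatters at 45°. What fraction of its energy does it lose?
0.1311 (or 13.11%)

Calculate initial and final photon energies:

Initial: E₀ = 263.2 keV → λ₀ = 4.7106 pm
Compton shift: Δλ = 0.7106 pm
Final wavelength: λ' = 5.4213 pm
Final energy: E' = 228.6985 keV

Fractional energy loss:
(E₀ - E')/E₀ = (263.2000 - 228.6985)/263.2000
= 34.5015/263.2000
= 0.1311
= 13.11%

(Intermediate values are shown rounded; full precision is carried through to the final answer.)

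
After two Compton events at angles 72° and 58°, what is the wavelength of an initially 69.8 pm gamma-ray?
72.6171 pm

Apply Compton shift twice:

First scattering at θ₁ = 72°:
Δλ₁ = λ_C(1 - cos(72°))
Δλ₁ = 2.4263 × 0.6910
Δλ₁ = 1.6765 pm

After first scattering:
λ₁ = 69.8 + 1.6765 = 71.4765 pm

Second scattering at θ₂ = 58°:
Δλ₂ = λ_C(1 - cos(58°))
Δλ₂ = 2.4263 × 0.4701
Δλ₂ = 1.1406 pm

Final wavelength:
λ₂ = 71.4765 + 1.1406 = 72.6171 pm

Total shift: Δλ_total = 1.6765 + 1.1406 = 2.8171 pm

(Intermediate values are shown rounded; full precision is carried through to the final answer.)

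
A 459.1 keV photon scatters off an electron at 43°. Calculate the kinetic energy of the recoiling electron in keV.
89.2642 keV

By energy conservation: K_e = E_initial - E_final

First find the scattered photon energy:
Initial wavelength: λ = hc/E = 2.7006 pm
Compton shift: Δλ = λ_C(1 - cos(43°)) = 0.6518 pm
Final wavelength: λ' = 2.7006 + 0.6518 = 3.3524 pm
Final photon energy: E' = hc/λ' = 369.8358 keV

Electron kinetic energy:
K_e = E - E' = 459.1000 - 369.8358 = 89.2642 keV

(Intermediate values are shown rounded; full precision is carried through to the final answer.)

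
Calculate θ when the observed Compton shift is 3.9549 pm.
129.05°

From the Compton formula Δλ = λ_C(1 - cos θ), we can solve for θ:

cos θ = 1 - Δλ/λ_C

Given:
- Δλ = 3.9549 pm
- λ_C = h/(m_e·c) ≈ 2.42631024 pm

cos θ = 1 - 3.9549/2.42631024
cos θ = 1 - 1.630006
cos θ = -0.630006

θ = arccos(-0.630006)
θ = 129.05°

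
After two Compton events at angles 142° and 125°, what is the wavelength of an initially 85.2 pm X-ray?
93.3563 pm

Apply Compton shift twice:

First scattering at θ₁ = 142°:
Δλ₁ = λ_C(1 - cos(142°))
Δλ₁ = 2.4263 × 1.7880
Δλ₁ = 4.3383 pm

After first scattering:
λ₁ = 85.2 + 4.3383 = 89.5383 pm

Second scattering at θ₂ = 125°:
Δλ₂ = λ_C(1 - cos(125°))
Δλ₂ = 2.4263 × 1.5736
Δλ₂ = 3.8180 pm

Final wavelength:
λ₂ = 89.5383 + 3.8180 = 93.3563 pm

Total shift: Δλ_total = 4.3383 + 3.8180 = 8.1563 pm

(Intermediate values are shown rounded; full precision is carried through to the final answer.)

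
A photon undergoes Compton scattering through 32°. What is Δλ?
0.3687 pm

Using the Compton scattering formula:
Δλ = λ_C(1 - cos θ)

where λ_C = h/(m_e·c) ≈ 2.4263 pm is the Compton wavelength of an electron.

For θ = 32°:
cos(32°) = 0.8480
1 - cos(32°) = 0.1520

Δλ = 2.4263 × 0.1520
Δλ = 0.3687 pm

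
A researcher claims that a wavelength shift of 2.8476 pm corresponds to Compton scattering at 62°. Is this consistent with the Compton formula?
No, inconsistent

Calculate the expected shift for θ = 62°:

Δλ_expected = λ_C(1 - cos(62°))
Δλ_expected = 2.4263 × (1 - cos(62°))
Δλ_expected = 2.4263 × 0.5305
Δλ_expected = 1.2872 pm

Given shift: 2.8476 pm
Expected shift: 1.2872 pm
Difference: 1.5604 pm

The values do not match. The given shift corresponds to θ ≈ 100.0°, not 62°.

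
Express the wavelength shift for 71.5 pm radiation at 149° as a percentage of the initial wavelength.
6.3022%

Calculate the Compton shift:
Δλ = λ_C(1 - cos(149°))
Δλ = 2.4263 × (1 - cos(149°))
Δλ = 2.4263 × 1.8572
Δλ = 4.5061 pm

Percentage change:
(Δλ/λ₀) × 100 = (4.5061/71.5) × 100
= 6.3022%

(Intermediate values are shown rounded; full precision is carried through to the final answer.)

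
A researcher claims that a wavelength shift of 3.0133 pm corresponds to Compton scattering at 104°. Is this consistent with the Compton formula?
Yes, consistent

Calculate the expected shift for θ = 104°:

Δλ_expected = λ_C(1 - cos(104°))
Δλ_expected = 2.4263 × (1 - cos(104°))
Δλ_expected = 2.4263 × 1.2419
Δλ_expected = 3.0133 pm

Given shift: 3.0133 pm
Expected shift: 3.0133 pm
Difference: 0.0000 pm

The values match. This is consistent with Compton scattering at the stated angle.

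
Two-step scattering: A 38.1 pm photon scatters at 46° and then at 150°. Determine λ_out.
43.3684 pm

Apply Compton shift twice:

First scattering at θ₁ = 46°:
Δλ₁ = λ_C(1 - cos(46°))
Δλ₁ = 2.4263 × 0.3053
Δλ₁ = 0.7409 pm

After first scattering:
λ₁ = 38.1 + 0.7409 = 38.8409 pm

Second scattering at θ₂ = 150°:
Δλ₂ = λ_C(1 - cos(150°))
Δλ₂ = 2.4263 × 1.8660
Δλ₂ = 4.5276 pm

Final wavelength:
λ₂ = 38.8409 + 4.5276 = 43.3684 pm

Total shift: Δλ_total = 0.7409 + 4.5276 = 5.2684 pm

(Intermediate values are shown rounded; full precision is carried through to the final answer.)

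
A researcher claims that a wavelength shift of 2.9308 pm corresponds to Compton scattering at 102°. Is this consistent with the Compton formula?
Yes, consistent

Calculate the expected shift for θ = 102°:

Δλ_expected = λ_C(1 - cos(102°))
Δλ_expected = 2.4263 × (1 - cos(102°))
Δλ_expected = 2.4263 × 1.2079
Δλ_expected = 2.9308 pm

Given shift: 2.9308 pm
Expected shift: 2.9308 pm
Difference: 0.0000 pm

The values match. This is consistent with Compton scattering at the stated angle.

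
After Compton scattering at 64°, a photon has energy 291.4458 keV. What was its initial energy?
428.8000 keV

Convert final energy to wavelength (hc ≈ 1239.842 keV·pm):
λ' = hc/E' = 1239.842 / 291.4458 = 4.2541 pm

Calculate the Compton shift:
Δλ = λ_C(1 - cos(64°))
Δλ = 2.4263 × (1 - cos(64°))
Δλ = 1.3627 pm

Initial wavelength:
λ = λ' - Δλ = 4.2541 - 1.3627 = 2.8914 pm

Initial energy:
E = hc/λ = 1239.842 / 2.8914 = 428.8000 keV

(Intermediate values are shown rounded; full precision is carried through to the final answer.)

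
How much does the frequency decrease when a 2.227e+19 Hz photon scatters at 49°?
1.300e+18 Hz (decrease)

Convert frequency to wavelength (c = 299792458 m/s):
λ₀ = c/f₀ = 299792458/2.227e+19 = 1.3461718e-11 m = 13.4617 pm

Calculate Compton shift:
Δλ = λ_C(1 - cos(49°)) = 0.8345 pm

Final wavelength:
λ' = λ₀ + Δλ = 13.4617 + 0.8345 = 14.2962 pm

Final frequency:
f' = c/λ' = 299792458/1.4296225e-11 = 2.0970043e+19 Hz

Frequency shift (decrease):
Δf = f₀ - f' = 2.227e+19 - 2.0970043e+19 = 1.300e+18 Hz

(Intermediate values are shown rounded; full precision is carried through to the final answer.)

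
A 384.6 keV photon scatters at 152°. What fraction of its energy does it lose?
0.5863 (or 58.63%)

Calculate initial and final photon energies:

Initial: E₀ = 384.6 keV → λ₀ = 3.2237 pm
Compton shift: Δλ = 4.5686 pm
Final wavelength: λ' = 7.7923 pm
Final energy: E' = 159.1105 keV

Fractional energy loss:
(E₀ - E')/E₀ = (384.6000 - 159.1105)/384.6000
= 225.4895/384.6000
= 0.5863
= 58.63%

(Intermediate values are shown rounded; full precision is carried through to the final answer.)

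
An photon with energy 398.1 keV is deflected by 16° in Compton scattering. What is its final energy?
386.4375 keV

First convert energy to wavelength:
λ = hc/E, with hc ≈ 1239.842 keV·pm (i.e. 1239.842 eV·nm)

For E = 398.1 keV = 398100 eV:
λ = 1239.842 keV·pm / 398.1 keV
λ = 3.1144 pm

Calculate the Compton shift:
Δλ = λ_C(1 - cos(16°)) = 2.4263 × 0.0387
Δλ = 0.0940 pm

Final wavelength:
λ' = 3.1144 + 0.0940 = 3.2084 pm

Final energy:
E' = hc/λ' = 1239.842 / 3.2084 = 386.4375 keV

(Intermediate values are shown rounded; full precision is carried through to the final answer.)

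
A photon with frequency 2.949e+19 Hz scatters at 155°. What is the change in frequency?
9.222e+18 Hz (decrease)

Convert frequency to wavelength (c = 299792458 m/s):
λ₀ = c/f₀ = 299792458/2.949e+19 = 1.0165902e-11 m = 10.1659 pm

Calculate Compton shift:
Δλ = λ_C(1 - cos(155°)) = 4.6253 pm

Final wavelength:
λ' = λ₀ + Δλ = 10.1659 + 4.6253 = 14.7912 pm

Final frequency:
f' = c/λ' = 299792458/1.4791196e-11 = 2.0268304e+19 Hz

Frequency shift (decrease):
Δf = f₀ - f' = 2.949e+19 - 2.0268304e+19 = 9.222e+18 Hz

(Intermediate values are shown rounded; full precision is carried through to the final answer.)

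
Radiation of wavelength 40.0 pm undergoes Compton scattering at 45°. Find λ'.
40.7106 pm

Using the Compton formula: λ' = λ + λ_C(1 − cos θ)

For θ = 45°, cos θ = √2/2 (exact) ≈ 0.7071, so:
1 − cos 45° = 1 − (√2/2) ≈ 0.2929

Δλ = λ_C × 0.2929 = 2.4263 × 0.2929 = 0.7106 pm

λ' = 40.0 + 0.7106 = 40.7106 pm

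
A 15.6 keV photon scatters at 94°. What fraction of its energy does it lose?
0.0316 (or 3.16%)

Calculate initial and final photon energies:

Initial: E₀ = 15.6 keV → λ₀ = 79.4771 pm
Compton shift: Δλ = 2.5956 pm
Final wavelength: λ' = 82.0726 pm
Final energy: E' = 15.1066 keV

Fractional energy loss:
(E₀ - E')/E₀ = (15.6000 - 15.1066)/15.6000
= 0.4934/15.6000
= 0.0316
= 3.16%

(Intermediate values are shown rounded; full precision is carried through to the final answer.)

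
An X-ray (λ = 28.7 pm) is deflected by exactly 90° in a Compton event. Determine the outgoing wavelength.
31.1263 pm

Using the Compton formula: λ' = λ + λ_C(1 − cos θ)

For θ = 90°, cos θ = 0 (exact) = 0.0000, so:
1 − cos 90° = 1 − (0) = 1.0000

Δλ = λ_C × 1.0000 = 2.4263 × 1.0000 = 2.4263 pm

λ' = 28.7 + 2.4263 = 31.1263 pm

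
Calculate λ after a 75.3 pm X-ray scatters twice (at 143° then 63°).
80.9888 pm

Apply Compton shift twice:

First scattering at θ₁ = 143°:
Δλ₁ = λ_C(1 - cos(143°))
Δλ₁ = 2.4263 × 1.7986
Δλ₁ = 4.3640 pm

After first scattering:
λ₁ = 75.3 + 4.3640 = 79.6640 pm

Second scattering at θ₂ = 63°:
Δλ₂ = λ_C(1 - cos(63°))
Δλ₂ = 2.4263 × 0.5460
Δλ₂ = 1.3248 pm

Final wavelength:
λ₂ = 79.6640 + 1.3248 = 80.9888 pm

Total shift: Δλ_total = 4.3640 + 1.3248 = 5.6888 pm

(Intermediate values are shown rounded; full precision is carried through to the final answer.)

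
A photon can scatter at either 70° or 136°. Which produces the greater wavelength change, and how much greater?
136° produces the larger shift by a factor of 2.613

Calculate both shifts using Δλ = λ_C(1 - cos θ):

For θ₁ = 70°:
Δλ₁ = 2.4263 × (1 - cos(70°))
Δλ₁ = 2.4263 × 0.6580
Δλ₁ = 1.5965 pm

For θ₂ = 136°:
Δλ₂ = 2.4263 × (1 - cos(136°))
Δλ₂ = 2.4263 × 1.7193
Δλ₂ = 4.1717 pm

The 136° angle produces the larger shift.
Ratio: 4.1717/1.5965 = 2.613

(Intermediate values are shown rounded; full precision is carried through to the final answer.)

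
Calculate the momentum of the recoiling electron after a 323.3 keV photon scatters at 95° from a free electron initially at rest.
2.0836e-22 kg·m/s

The electron is initially at rest, so by conservation of momentum:
p⃗_e = p⃗₀ − p⃗'  (incident photon momentum minus scattered photon momentum)

Photon momentum magnitudes (p = h/λ = E/c):
λ₀ = hc/E₀ = 3.8350 pm → p₀ = h/λ₀ = 1.7278e-22 kg·m/s
Δλ = λ_C(1 − cos 95°) = 2.6378 pm
λ' = 6.4727 pm → p' = h/λ' = 1.0237e-22 kg·m/s

The scattered photon makes angle θ = 95° with the incident direction, so by the law of cosines:
|p⃗_e|² = p₀² + p'² − 2p₀p'cos θ
|p⃗_e|² = (1.7278e-22)² + (1.0237e-22)² − 2·1.7278e-22·1.0237e-22·cos(95°)
|p⃗_e| = 2.0836e-22 kg·m/s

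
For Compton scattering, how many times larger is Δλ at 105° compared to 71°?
105° produces the larger shift by a factor of 1.866

Calculate both shifts using Δλ = λ_C(1 - cos θ):

For θ₁ = 71°:
Δλ₁ = 2.4263 × (1 - cos(71°))
Δλ₁ = 2.4263 × 0.6744
Δλ₁ = 1.6364 pm

For θ₂ = 105°:
Δλ₂ = 2.4263 × (1 - cos(105°))
Δλ₂ = 2.4263 × 1.2588
Δλ₂ = 3.0543 pm

The 105° angle produces the larger shift.
Ratio: 3.0543/1.6364 = 1.866

(Intermediate values are shown rounded; full precision is carried through to the final answer.)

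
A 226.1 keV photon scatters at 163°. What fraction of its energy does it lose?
0.4640 (or 46.40%)

Calculate initial and final photon energies:

Initial: E₀ = 226.1 keV → λ₀ = 5.4836 pm
Compton shift: Δλ = 4.7466 pm
Final wavelength: λ' = 10.2302 pm
Final energy: E' = 121.1943 keV

Fractional energy loss:
(E₀ - E')/E₀ = (226.1000 - 121.1943)/226.1000
= 104.9057/226.1000
= 0.4640
= 46.40%

(Intermediate values are shown rounded; full precision is carried through to the final answer.)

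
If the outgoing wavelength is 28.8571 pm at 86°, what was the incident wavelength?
26.6000 pm

From λ' = λ + Δλ, we have λ = λ' - Δλ

First calculate the Compton shift:
Δλ = λ_C(1 - cos θ)
Δλ = 2.4263 × (1 - cos(86°))
Δλ = 2.4263 × 0.9302
Δλ = 2.2571 pm

Initial wavelength:
λ = λ' - Δλ
λ = 28.8571 - 2.2571
λ = 26.6000 pm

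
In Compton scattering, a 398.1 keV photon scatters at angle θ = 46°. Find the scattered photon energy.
321.5982 keV

First convert energy to wavelength:
λ = hc/E, with hc ≈ 1239.842 keV·pm (i.e. 1239.842 eV·nm)

For E = 398.1 keV = 398100 eV:
λ = 1239.842 keV·pm / 398.1 keV
λ = 3.1144 pm

Calculate the Compton shift:
Δλ = λ_C(1 - cos(46°)) = 2.4263 × 0.3053
Δλ = 0.7409 pm

Final wavelength:
λ' = 3.1144 + 0.7409 = 3.8553 pm

Final energy:
E' = hc/λ' = 1239.842 / 3.8553 = 321.5982 keV

(Intermediate values are shown rounded; full precision is carried through to the final answer.)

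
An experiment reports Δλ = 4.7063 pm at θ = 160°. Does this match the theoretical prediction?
Yes, consistent

Calculate the expected shift for θ = 160°:

Δλ_expected = λ_C(1 - cos(160°))
Δλ_expected = 2.4263 × (1 - cos(160°))
Δλ_expected = 2.4263 × 1.9397
Δλ_expected = 4.7063 pm

Given shift: 4.7063 pm
Expected shift: 4.7063 pm
Difference: 0.0000 pm

The values match. This is consistent with Compton scattering at the stated angle.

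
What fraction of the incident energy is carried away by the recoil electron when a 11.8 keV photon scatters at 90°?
0.0226 (or 2.26%)

Calculate initial and final photon energies:

Initial: E₀ = 11.8 keV → λ₀ = 105.0714 pm
Compton shift: Δλ = 2.4263 pm
Final wavelength: λ' = 107.4977 pm
Final energy: E' = 11.5337 keV

Fractional energy loss:
(E₀ - E')/E₀ = (11.8000 - 11.5337)/11.8000
= 0.2663/11.8000
= 0.0226
= 2.26%

(Intermediate values are shown rounded; full precision is carried through to the final answer.)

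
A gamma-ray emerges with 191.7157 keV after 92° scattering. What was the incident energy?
313.4001 keV

Convert final energy to wavelength (hc ≈ 1239.842 keV·pm):
λ' = hc/E' = 1239.842 / 191.7157 = 6.4671 pm

Calculate the Compton shift:
Δλ = λ_C(1 - cos(92°))
Δλ = 2.4263 × (1 - cos(92°))
Δλ = 2.5110 pm

Initial wavelength:
λ = λ' - Δλ = 6.4671 - 2.5110 = 3.9561 pm

Initial energy:
E = hc/λ = 1239.842 / 3.9561 = 313.4001 keV

(Intermediate values are shown rounded; full precision is carried through to the final answer.)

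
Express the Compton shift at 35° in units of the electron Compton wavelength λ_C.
0.1808 λ_C

The Compton shift formula is:
Δλ = λ_C(1 - cos θ)

Dividing both sides by λ_C:
Δλ/λ_C = 1 - cos θ

For θ = 35°:
Δλ/λ_C = 1 - cos(35°)
Δλ/λ_C = 1 - 0.8192
Δλ/λ_C = 0.1808

This means the shift is 0.1808 × λ_C = 0.4388 pm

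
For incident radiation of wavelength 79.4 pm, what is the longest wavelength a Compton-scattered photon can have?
84.2526 pm (at θ = 180°)

The Compton shift is Δλ = λ_C(1 − cos θ).

Since cos θ ranges from −1 to 1, the factor (1 − cos θ) ranges from 0 to 2; the maximum shift occurs at θ = 180° (backscattering):
Δλ_max = 2λ_C = 2 × 2.4263 pm = 4.8526 pm

Maximum scattered wavelength:
λ'_max = λ₀ + Δλ_max = 79.4 + 4.8526 = 84.2526 pm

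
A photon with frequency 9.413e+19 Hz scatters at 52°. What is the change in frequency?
2.132e+19 Hz (decrease)

Convert frequency to wavelength (c = 299792458 m/s):
λ₀ = c/f₀ = 299792458/9.413e+19 = 3.1848769e-12 m = 3.1849 pm

Calculate Compton shift:
Δλ = λ_C(1 - cos(52°)) = 0.9325 pm

Final wavelength:
λ' = λ₀ + Δλ = 3.1849 + 0.9325 = 4.1174 pm

Final frequency:
f' = c/λ' = 299792458/4.1174013e-12 = 7.2811085e+19 Hz

Frequency shift (decrease):
Δf = f₀ - f' = 9.413e+19 - 7.2811085e+19 = 2.132e+19 Hz

(Intermediate values are shown rounded; full precision is carried through to the final answer.)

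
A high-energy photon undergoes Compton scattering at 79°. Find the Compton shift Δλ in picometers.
1.9633 pm

Using the Compton scattering formula:
Δλ = λ_C(1 - cos θ)

where λ_C = h/(m_e·c) ≈ 2.4263 pm is the Compton wavelength of an electron.

For θ = 79°:
cos(79°) = 0.1908
1 - cos(79°) = 0.8092

Δλ = 2.4263 × 0.8092
Δλ = 1.9633 pm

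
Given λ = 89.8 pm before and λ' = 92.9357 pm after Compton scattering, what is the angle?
107.00°

First find the wavelength shift:
Δλ = λ' - λ = 92.9357 - 89.8 = 3.1357 pm

Using Δλ = λ_C(1 - cos θ), with λ_C = h/(m_e·c) ≈ 2.42631024 pm:
cos θ = 1 - Δλ/λ_C
cos θ = 1 - 3.1357/2.42631024
cos θ = -0.292374

θ = arccos(-0.292374)
θ = 107.00°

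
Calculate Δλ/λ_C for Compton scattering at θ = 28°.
0.1171 λ_C

The Compton shift formula is:
Δλ = λ_C(1 - cos θ)

Dividing both sides by λ_C:
Δλ/λ_C = 1 - cos θ

For θ = 28°:
Δλ/λ_C = 1 - cos(28°)
Δλ/λ_C = 1 - 0.8829
Δλ/λ_C = 0.1171

This means the shift is 0.1171 × λ_C = 0.2840 pm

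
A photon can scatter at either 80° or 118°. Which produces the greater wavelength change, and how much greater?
118° produces the larger shift by a factor of 1.778

Calculate both shifts using Δλ = λ_C(1 - cos θ):

For θ₁ = 80°:
Δλ₁ = 2.4263 × (1 - cos(80°))
Δλ₁ = 2.4263 × 0.8264
Δλ₁ = 2.0050 pm

For θ₂ = 118°:
Δλ₂ = 2.4263 × (1 - cos(118°))
Δλ₂ = 2.4263 × 1.4695
Δλ₂ = 3.5654 pm

The 118° angle produces the larger shift.
Ratio: 3.5654/2.0050 = 1.778

(Intermediate values are shown rounded; full precision is carried through to the final answer.)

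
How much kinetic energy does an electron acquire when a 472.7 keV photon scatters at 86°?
218.6316 keV

By energy conservation: K_e = E_initial - E_final

First find the scattered photon energy:
Initial wavelength: λ = hc/E = 2.6229 pm
Compton shift: Δλ = λ_C(1 - cos(86°)) = 2.2571 pm
Final wavelength: λ' = 2.6229 + 2.2571 = 4.8800 pm
Final photon energy: E' = hc/λ' = 254.0684 keV

Electron kinetic energy:
K_e = E - E' = 472.7000 - 254.0684 = 218.6316 keV

(Intermediate values are shown rounded; full precision is carried through to the final answer.)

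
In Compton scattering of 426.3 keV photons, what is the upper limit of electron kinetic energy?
266.5471 keV

Maximum energy transfer occurs at θ = 180° (backscattering).

Initial photon: E₀ = 426.3 keV → λ₀ = 2.9084 pm

Maximum Compton shift (at 180°):
Δλ_max = 2λ_C = 2 × 2.4263 = 4.8526 pm

Final wavelength:
λ' = 2.9084 + 4.8526 = 7.7610 pm

Minimum photon energy (maximum energy to electron):
E'_min = hc/λ' = 159.7529 keV

Maximum electron kinetic energy:
K_max = E₀ - E'_min = 426.3000 - 159.7529 = 266.5471 keV

(Intermediate values are shown rounded; full precision is carried through to the final answer.)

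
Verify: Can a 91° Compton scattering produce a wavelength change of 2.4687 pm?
Yes, consistent

Calculate the expected shift for θ = 91°:

Δλ_expected = λ_C(1 - cos(91°))
Δλ_expected = 2.4263 × (1 - cos(91°))
Δλ_expected = 2.4263 × 1.0175
Δλ_expected = 2.4687 pm

Given shift: 2.4687 pm
Expected shift: 2.4687 pm
Difference: 0.0000 pm

The values match. This is consistent with Compton scattering at the stated angle.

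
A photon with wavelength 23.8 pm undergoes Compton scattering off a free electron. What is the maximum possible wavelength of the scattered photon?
28.6526 pm (at θ = 180°)

The Compton shift is Δλ = λ_C(1 − cos θ).

Since cos θ ranges from −1 to 1, the factor (1 − cos θ) ranges from 0 to 2; the maximum shift occurs at θ = 180° (backscattering):
Δλ_max = 2λ_C = 2 × 2.4263 pm = 4.8526 pm

Maximum scattered wavelength:
λ'_max = λ₀ + Δλ_max = 23.8 + 4.8526 = 28.6526 pm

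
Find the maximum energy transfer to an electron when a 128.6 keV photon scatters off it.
43.0565 keV

Maximum energy transfer occurs at θ = 180° (backscattering).

Initial photon: E₀ = 128.6 keV → λ₀ = 9.6411 pm

Maximum Compton shift (at 180°):
Δλ_max = 2λ_C = 2 × 2.4263 = 4.8526 pm

Final wavelength:
λ' = 9.6411 + 4.8526 = 14.4937 pm

Minimum photon energy (maximum energy to electron):
E'_min = hc/λ' = 85.5435 keV

Maximum electron kinetic energy:
K_max = E₀ - E'_min = 128.6000 - 85.5435 = 43.0565 keV

(Intermediate values are shown rounded; full precision is carried through to the final answer.)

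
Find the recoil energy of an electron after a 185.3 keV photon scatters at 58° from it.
26.9865 keV

By energy conservation: K_e = E_initial - E_final

First find the scattered photon energy:
Initial wavelength: λ = hc/E = 6.6910 pm
Compton shift: Δλ = λ_C(1 - cos(58°)) = 1.1406 pm
Final wavelength: λ' = 6.6910 + 1.1406 = 7.8316 pm
Final photon energy: E' = hc/λ' = 158.3135 keV

Electron kinetic energy:
K_e = E - E' = 185.3000 - 158.3135 = 26.9865 keV

(Intermediate values are shown rounded; full precision is carried through to the final answer.)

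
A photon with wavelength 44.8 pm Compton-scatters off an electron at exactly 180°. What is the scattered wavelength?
49.6526 pm

Using the Compton formula: λ' = λ + λ_C(1 − cos θ)

For θ = 180°, cos θ = -1 (exact) = -1.0000, so:
1 − cos 180° = 1 − (-1) = 2.0000

Δλ = λ_C × 2.0000 = 2.4263 × 2.0000 = 4.8526 pm

λ' = 44.8 + 4.8526 = 49.6526 pm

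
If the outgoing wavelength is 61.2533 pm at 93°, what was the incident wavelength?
58.7000 pm

From λ' = λ + Δλ, we have λ = λ' - Δλ

First calculate the Compton shift:
Δλ = λ_C(1 - cos θ)
Δλ = 2.4263 × (1 - cos(93°))
Δλ = 2.4263 × 1.0523
Δλ = 2.5533 pm

Initial wavelength:
λ = λ' - Δλ
λ = 61.2533 - 2.5533
λ = 58.7000 pm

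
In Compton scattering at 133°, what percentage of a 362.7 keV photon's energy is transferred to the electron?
0.5442 (or 54.42%)

Calculate initial and final photon energies:

Initial: E₀ = 362.7 keV → λ₀ = 3.4184 pm
Compton shift: Δλ = 4.0810 pm
Final wavelength: λ' = 7.4994 pm
Final energy: E' = 165.3251 keV

Fractional energy loss:
(E₀ - E')/E₀ = (362.7000 - 165.3251)/362.7000
= 197.3749/362.7000
= 0.5442
= 54.42%

(Intermediate values are shown rounded; full precision is carried through to the final answer.)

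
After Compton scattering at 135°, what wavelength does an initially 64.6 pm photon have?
68.7420 pm

Using the Compton formula: λ' = λ + λ_C(1 − cos θ)

For θ = 135°, cos θ = -√2/2 (exact) ≈ -0.7071, so:
1 − cos 135° = 1 − (-√2/2) ≈ 1.7071

Δλ = λ_C × 1.7071 = 2.4263 × 1.7071 = 4.1420 pm

λ' = 64.6 + 4.1420 = 68.7420 pm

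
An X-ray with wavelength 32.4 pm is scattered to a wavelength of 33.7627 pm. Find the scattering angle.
64.00°

First find the wavelength shift:
Δλ = λ' - λ = 33.7627 - 32.4 = 1.3627 pm

Using Δλ = λ_C(1 - cos θ), with λ_C = h/(m_e·c) ≈ 2.42631024 pm:
cos θ = 1 - Δλ/λ_C
cos θ = 1 - 1.3627/2.42631024
cos θ = 0.438365

θ = arccos(0.438365)
θ = 64.00°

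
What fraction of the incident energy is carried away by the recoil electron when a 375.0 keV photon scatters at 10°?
0.0110 (or 1.10%)

Calculate initial and final photon energies:

Initial: E₀ = 375.0 keV → λ₀ = 3.3062 pm
Compton shift: Δλ = 0.0369 pm
Final wavelength: λ' = 3.3431 pm
Final energy: E' = 370.8652 keV

Fractional energy loss:
(E₀ - E')/E₀ = (375.0000 - 370.8652)/375.0000
= 4.1348/375.0000
= 0.0110
= 1.10%

(Intermediate values are shown rounded; full precision is carried through to the final answer.)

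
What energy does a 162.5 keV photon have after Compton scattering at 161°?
100.3902 keV

First convert energy to wavelength:
λ = hc/E, with hc ≈ 1239.842 keV·pm (i.e. 1239.842 eV·nm)

For E = 162.5 keV = 162500 eV:
λ = 1239.842 keV·pm / 162.5 keV
λ = 7.6298 pm

Calculate the Compton shift:
Δλ = λ_C(1 - cos(161°)) = 2.4263 × 1.9455
Δλ = 4.7204 pm

Final wavelength:
λ' = 7.6298 + 4.7204 = 12.3502 pm

Final energy:
E' = hc/λ' = 1239.842 / 12.3502 = 100.3902 keV

(Intermediate values are shown rounded; full precision is carried through to the final answer.)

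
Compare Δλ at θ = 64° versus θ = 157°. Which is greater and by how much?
157° produces the larger shift by a factor of 3.420

Calculate both shifts using Δλ = λ_C(1 - cos θ):

For θ₁ = 64°:
Δλ₁ = 2.4263 × (1 - cos(64°))
Δλ₁ = 2.4263 × 0.5616
Δλ₁ = 1.3627 pm

For θ₂ = 157°:
Δλ₂ = 2.4263 × (1 - cos(157°))
Δλ₂ = 2.4263 × 1.9205
Δλ₂ = 4.6597 pm

The 157° angle produces the larger shift.
Ratio: 4.6597/1.3627 = 3.420

(Intermediate values are shown rounded; full precision is carried through to the final answer.)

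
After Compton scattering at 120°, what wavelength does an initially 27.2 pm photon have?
30.8395 pm

Using the Compton formula: λ' = λ + λ_C(1 − cos θ)

For θ = 120°, cos θ = -1/2 (exact) = -0.5000, so:
1 − cos 120° = 1 − (-1/2) = 1.5000

Δλ = λ_C × 1.5000 = 2.4263 × 1.5000 = 3.6395 pm

λ' = 27.2 + 3.6395 = 30.8395 pm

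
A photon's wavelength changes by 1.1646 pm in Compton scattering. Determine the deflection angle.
58.67°

From the Compton formula Δλ = λ_C(1 - cos θ), we can solve for θ:

cos θ = 1 - Δλ/λ_C

Given:
- Δλ = 1.1646 pm
- λ_C = h/(m_e·c) ≈ 2.42631024 pm

cos θ = 1 - 1.1646/2.42631024
cos θ = 1 - 0.479988
cos θ = 0.520012

θ = arccos(0.520012)
θ = 58.67°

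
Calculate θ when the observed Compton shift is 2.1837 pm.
84.26°

From the Compton formula Δλ = λ_C(1 - cos θ), we can solve for θ:

cos θ = 1 - Δλ/λ_C

Given:
- Δλ = 2.1837 pm
- λ_C = h/(m_e·c) ≈ 2.42631024 pm

cos θ = 1 - 2.1837/2.42631024
cos θ = 1 - 0.900009
cos θ = 0.099991

θ = arccos(0.099991)
θ = 84.26°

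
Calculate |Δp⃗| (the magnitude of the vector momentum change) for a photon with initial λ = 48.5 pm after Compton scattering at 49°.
1.1237e-23 kg·m/s

Photon momentum magnitude is p = h/λ.

Initial momentum:
p₀ = h/λ = 6.6261e-34/4.8500e-11 = 1.3662e-23 kg·m/s

After scattering:
λ' = λ + Δλ = 48.5 + 0.8345 = 49.3345 pm
p' = h/λ' = 6.6261e-34/4.9335e-11 = 1.3431e-23 kg·m/s

Momentum is a vector; the scattered photon's direction makes angle θ = 49° with the incident direction. The magnitude of the vector change Δp⃗ = p⃗₀ − p⃗' is found from the law of cosines:
|Δp⃗|² = p₀² + p'² − 2p₀p'cos θ
|Δp⃗|² = (1.3662e-23)² + (1.3431e-23)² − 2·1.3662e-23·1.3431e-23·cos(49°)
|Δp⃗| = 1.1237e-23 kg·m/s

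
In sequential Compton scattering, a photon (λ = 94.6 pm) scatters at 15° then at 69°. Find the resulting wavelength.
96.2395 pm

Apply Compton shift twice:

First scattering at θ₁ = 15°:
Δλ₁ = λ_C(1 - cos(15°))
Δλ₁ = 2.4263 × 0.0341
Δλ₁ = 0.0827 pm

After first scattering:
λ₁ = 94.6 + 0.0827 = 94.6827 pm

Second scattering at θ₂ = 69°:
Δλ₂ = λ_C(1 - cos(69°))
Δλ₂ = 2.4263 × 0.6416
Δλ₂ = 1.5568 pm

Final wavelength:
λ₂ = 94.6827 + 1.5568 = 96.2395 pm

Total shift: Δλ_total = 0.0827 + 1.5568 = 1.6395 pm

(Intermediate values are shown rounded; full precision is carried through to the final answer.)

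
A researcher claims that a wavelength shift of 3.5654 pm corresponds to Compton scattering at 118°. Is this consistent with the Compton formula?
Yes, consistent

Calculate the expected shift for θ = 118°:

Δλ_expected = λ_C(1 - cos(118°))
Δλ_expected = 2.4263 × (1 - cos(118°))
Δλ_expected = 2.4263 × 1.4695
Δλ_expected = 3.5654 pm

Given shift: 3.5654 pm
Expected shift: 3.5654 pm
Difference: 0.0000 pm

The values match. This is consistent with Compton scattering at the stated angle.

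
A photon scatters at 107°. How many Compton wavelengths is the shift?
1.2924 λ_C

The Compton shift formula is:
Δλ = λ_C(1 - cos θ)

Dividing both sides by λ_C:
Δλ/λ_C = 1 - cos θ

For θ = 107°:
Δλ/λ_C = 1 - cos(107°)
Δλ/λ_C = 1 - -0.2924
Δλ/λ_C = 1.2924

This means the shift is 1.2924 × λ_C = 3.1357 pm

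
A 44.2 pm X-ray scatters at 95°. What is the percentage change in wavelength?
5.9678%

Calculate the Compton shift:
Δλ = λ_C(1 - cos(95°))
Δλ = 2.4263 × (1 - cos(95°))
Δλ = 2.4263 × 1.0872
Δλ = 2.6378 pm

Percentage change:
(Δλ/λ₀) × 100 = (2.6378/44.2) × 100
= 5.9678%

(Intermediate values are shown rounded; full precision is carried through to the final answer.)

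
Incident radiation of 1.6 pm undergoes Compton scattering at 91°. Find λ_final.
4.0687 pm

Using the Compton scattering formula:
λ' = λ + Δλ = λ + λ_C(1 - cos θ)

Given:
- Initial wavelength λ = 1.6 pm
- Scattering angle θ = 91°
- Compton wavelength λ_C ≈ 2.4263 pm

Calculate the shift:
Δλ = 2.4263 × (1 - cos(91°))
Δλ = 2.4263 × 1.0175
Δλ = 2.4687 pm

Final wavelength:
λ' = 1.6 + 2.4687 = 4.0687 pm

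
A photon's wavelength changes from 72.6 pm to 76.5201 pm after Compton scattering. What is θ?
128.00°

First find the wavelength shift:
Δλ = λ' - λ = 76.5201 - 72.6 = 3.9201 pm

Using Δλ = λ_C(1 - cos θ), with λ_C = h/(m_e·c) ≈ 2.42631024 pm:
cos θ = 1 - Δλ/λ_C
cos θ = 1 - 3.9201/2.42631024
cos θ = -0.615663

θ = arccos(-0.615663)
θ = 128.00°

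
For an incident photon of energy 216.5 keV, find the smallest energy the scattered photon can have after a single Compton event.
117.1943 keV (at θ = 180°)

The scattered photon has minimum energy when its wavelength is maximum, i.e., when the Compton shift Δλ = λ_C(1 − cos θ) is maximum. This occurs at θ = 180° (backscattering), giving Δλ_max = 2λ_C = 4.8526 pm.

Initial wavelength: λ₀ = hc/E₀ = 5.7268 pm
Maximum final wavelength: λ'_max = λ₀ + 2λ_C = 5.7268 + 4.8526 = 10.5794 pm
Minimum final energy: E'_min = hc/λ'_max = 117.1943 keV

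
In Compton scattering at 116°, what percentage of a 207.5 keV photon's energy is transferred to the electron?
0.3687 (or 36.87%)

Calculate initial and final photon energies:

Initial: E₀ = 207.5 keV → λ₀ = 5.9751 pm
Compton shift: Δλ = 3.4899 pm
Final wavelength: λ' = 9.4651 pm
Final energy: E' = 130.9912 keV

Fractional energy loss:
(E₀ - E')/E₀ = (207.5000 - 130.9912)/207.5000
= 76.5088/207.5000
= 0.3687
= 36.87%

(Intermediate values are shown rounded; full precision is carried through to the final answer.)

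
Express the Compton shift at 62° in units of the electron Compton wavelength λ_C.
0.5305 λ_C

The Compton shift formula is:
Δλ = λ_C(1 - cos θ)

Dividing both sides by λ_C:
Δλ/λ_C = 1 - cos θ

For θ = 62°:
Δλ/λ_C = 1 - cos(62°)
Δλ/λ_C = 1 - 0.4695
Δλ/λ_C = 0.5305

This means the shift is 0.5305 × λ_C = 1.2872 pm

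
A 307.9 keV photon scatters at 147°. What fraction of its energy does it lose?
0.5256 (or 52.56%)

Calculate initial and final photon energies:

Initial: E₀ = 307.9 keV → λ₀ = 4.0268 pm
Compton shift: Δλ = 4.4612 pm
Final wavelength: λ' = 8.4880 pm
Final energy: E' = 146.0708 keV

Fractional energy loss:
(E₀ - E')/E₀ = (307.9000 - 146.0708)/307.9000
= 161.8292/307.9000
= 0.5256
= 52.56%

(Intermediate values are shown rounded; full precision is carried through to the final answer.)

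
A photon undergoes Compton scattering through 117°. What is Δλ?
3.5278 pm

Using the Compton scattering formula:
Δλ = λ_C(1 - cos θ)

where λ_C = h/(m_e·c) ≈ 2.4263 pm is the Compton wavelength of an electron.

For θ = 117°:
cos(117°) = -0.4540
1 - cos(117°) = 1.4540

Δλ = 2.4263 × 1.4540
Δλ = 3.5278 pm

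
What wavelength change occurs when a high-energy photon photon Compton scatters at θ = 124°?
3.7831 pm

Using the Compton scattering formula:
Δλ = λ_C(1 - cos θ)

where λ_C = h/(m_e·c) ≈ 2.4263 pm is the Compton wavelength of an electron.

For θ = 124°:
cos(124°) = -0.5592
1 - cos(124°) = 1.5592

Δλ = 2.4263 × 1.5592
Δλ = 3.7831 pm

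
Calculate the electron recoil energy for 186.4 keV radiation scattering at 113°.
62.7356 keV

By energy conservation: K_e = E_initial - E_final

First find the scattered photon energy:
Initial wavelength: λ = hc/E = 6.6515 pm
Compton shift: Δλ = λ_C(1 - cos(113°)) = 3.3743 pm
Final wavelength: λ' = 6.6515 + 3.3743 = 10.0259 pm
Final photon energy: E' = hc/λ' = 123.6644 keV

Electron kinetic energy:
K_e = E - E' = 186.4000 - 123.6644 = 62.7356 keV

(Intermediate values are shown rounded; full precision is carried through to the final answer.)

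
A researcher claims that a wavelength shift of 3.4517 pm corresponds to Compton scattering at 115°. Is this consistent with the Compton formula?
Yes, consistent

Calculate the expected shift for θ = 115°:

Δλ_expected = λ_C(1 - cos(115°))
Δλ_expected = 2.4263 × (1 - cos(115°))
Δλ_expected = 2.4263 × 1.4226
Δλ_expected = 3.4517 pm

Given shift: 3.4517 pm
Expected shift: 3.4517 pm
Difference: 0.0000 pm

The values match. This is consistent with Compton scattering at the stated angle.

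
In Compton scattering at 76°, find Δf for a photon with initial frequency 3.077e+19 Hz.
4.886e+18 Hz (decrease)

Convert frequency to wavelength (c = 299792458 m/s):
λ₀ = c/f₀ = 299792458/3.077e+19 = 9.7430113e-12 m = 9.7430 pm

Calculate Compton shift:
Δλ = λ_C(1 - cos(76°)) = 1.8393 pm

Final wavelength:
λ' = λ₀ + Δλ = 9.7430 + 1.8393 = 11.5823 pm

Final frequency:
f' = c/λ' = 299792458/1.1582344e-11 = 2.5883574e+19 Hz

Frequency shift (decrease):
Δf = f₀ - f' = 3.077e+19 - 2.5883574e+19 = 4.886e+18 Hz

(Intermediate values are shown rounded; full precision is carried through to the final answer.)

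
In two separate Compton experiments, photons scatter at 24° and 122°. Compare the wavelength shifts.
122° produces the larger shift by a factor of 17.696

Calculate both shifts using Δλ = λ_C(1 - cos θ):

For θ₁ = 24°:
Δλ₁ = 2.4263 × (1 - cos(24°))
Δλ₁ = 2.4263 × 0.0865
Δλ₁ = 0.2098 pm

For θ₂ = 122°:
Δλ₂ = 2.4263 × (1 - cos(122°))
Δλ₂ = 2.4263 × 1.5299
Δλ₂ = 3.7121 pm

The 122° angle produces the larger shift.
Ratio: 3.7121/0.2098 = 17.696

(Intermediate values are shown rounded; full precision is carried through to the final answer.)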